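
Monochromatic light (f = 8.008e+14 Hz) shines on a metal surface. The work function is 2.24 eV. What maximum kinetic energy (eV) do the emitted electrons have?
1.0718 eV

Using Einstein's photoelectric equation: KE_max = hf - φ

First, calculate the photon energy:
E_photon = hf = (6.626×10⁻³⁴ J·s)(8.008e+14 Hz)
E_photon = 3.3118 eV

Then, the maximum kinetic energy:
KE_max = E_photon - φ = 3.3118 eV - 2.24 eV = 1.0718 eV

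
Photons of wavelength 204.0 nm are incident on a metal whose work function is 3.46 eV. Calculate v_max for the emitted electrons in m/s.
9.5958e+05 m/s

First, find the maximum kinetic energy:
E_photon = hc/λ = 6.0777 eV
KE_max = E_photon - φ = 6.0777 - 3.46 = 2.6177 eV

Convert to Joules: KE_max = 2.6177 × 1.602×10⁻¹⁹ J = 4.1939e-19 J

Then use KE = ½mv² to find velocity:
v = √(2·KE/m) = √(2 × 4.1939e-19 J / 9.109e-31 kg)
v = 9.5958e+05 m/s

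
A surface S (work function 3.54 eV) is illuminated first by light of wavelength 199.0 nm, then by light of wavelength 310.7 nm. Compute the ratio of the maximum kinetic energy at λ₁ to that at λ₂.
5.9722

Using Einstein's equation: KE_max = hc/λ - φ

For λ₁ = 199.0 nm:
E₁ = hc/λ₁ = 6.2304 eV
KE₁ = E₁ - φ = 6.2304 - 3.54 = 2.6904 eV

For λ₂ = 310.7 nm:
E₂ = hc/λ₂ = 3.9905 eV
KE₂ = E₂ - φ = 3.9905 - 3.54 = 0.4505 eV

Ratio: KE₁/KE₂ = 2.6904/0.4505 = 5.9722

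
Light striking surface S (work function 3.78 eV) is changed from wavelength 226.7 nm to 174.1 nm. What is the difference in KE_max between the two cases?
1.6523 eV

Using Einstein's equation: KE_max = hc/λ - φ

For λ₁ = 226.7 nm:
KE₁ = hc/λ₁ - φ = 5.4691 - 3.78 = 1.6891 eV

For λ₂ = 174.1 nm:
KE₂ = hc/λ₂ - φ = 7.1214 - 3.78 = 3.3414 eV

Change in KE:
ΔKE = KE₂ - KE₁ = 3.3414 - 1.6891 = 1.6523 eV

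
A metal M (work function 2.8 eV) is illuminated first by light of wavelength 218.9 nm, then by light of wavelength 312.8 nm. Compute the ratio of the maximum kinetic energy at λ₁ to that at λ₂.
2.4611

Using Einstein's equation: KE_max = hc/λ - φ

For λ₁ = 218.9 nm:
E₁ = hc/λ₁ = 5.6640 eV
KE₁ = E₁ - φ = 5.6640 - 2.8 = 2.8640 eV

For λ₂ = 312.8 nm:
E₂ = hc/λ₂ = 3.9637 eV
KE₂ = E₂ - φ = 3.9637 - 2.8 = 1.1637 eV

Ratio: KE₁/KE₂ = 2.8640/1.1637 = 2.4611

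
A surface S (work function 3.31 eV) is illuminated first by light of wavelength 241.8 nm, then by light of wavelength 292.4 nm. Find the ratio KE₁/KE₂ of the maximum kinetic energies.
1.9539

Using Einstein's equation: KE_max = hc/λ - φ

For λ₁ = 241.8 nm:
E₁ = hc/λ₁ = 5.1276 eV
KE₁ = E₁ - φ = 5.1276 - 3.31 = 1.8176 eV

For λ₂ = 292.4 nm:
E₂ = hc/λ₂ = 4.2402 eV
KE₂ = E₂ - φ = 4.2402 - 3.31 = 0.9302 eV

Ratio: KE₁/KE₂ = 1.8176/0.9302 = 1.9539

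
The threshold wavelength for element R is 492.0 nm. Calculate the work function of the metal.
2.52 eV

At the threshold wavelength, photon energy equals work function:
φ = hc/λ₀

Calculating:
φ = (6.626×10⁻³⁴ J·s)(3×10⁸ m/s) / (492.0×10⁻⁹ m)
φ = 2.52 eV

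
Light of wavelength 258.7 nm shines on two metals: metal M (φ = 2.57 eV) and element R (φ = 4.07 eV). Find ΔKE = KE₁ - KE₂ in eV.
1.5000 eV

Using KE_max = hc/λ - φ for each metal:

Photon energy: E = hc/λ = 4.7926 eV

For metal M (φ₁ = 2.57 eV):
KE₁ = E - φ₁ = 4.7926 - 2.57 = 2.2226 eV

For element R (φ₂ = 4.07 eV):
KE₂ = E - φ₂ = 4.7926 - 4.07 = 0.7226 eV

Difference:
ΔKE = KE₁ - KE₂ = 2.2226 - 0.7226 = 1.5000 eV

Note: The difference equals the difference in work functions: 4.07 - 2.57 = 1.50 eV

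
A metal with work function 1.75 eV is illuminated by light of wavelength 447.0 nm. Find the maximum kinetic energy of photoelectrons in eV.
1.0237 eV

Using Einstein's photoelectric equation: KE_max = hf - φ = hc/λ - φ

First, calculate the photon energy:
E_photon = hc/λ = (6.626×10⁻³⁴ J·s)(3×10⁸ m/s) / (447.0×10⁻⁹ m)
E_photon = 2.7737 eV

Then, the maximum kinetic energy:
KE_max = E_photon - φ = 2.7737 eV - 1.75 eV = 1.0237 eV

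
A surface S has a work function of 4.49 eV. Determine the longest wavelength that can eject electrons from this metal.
276.13 nm

The threshold wavelength is when the photon energy equals the work function:
hc/λ₀ = φ

Solving for λ₀:
λ₀ = hc/φ = (6.626×10⁻³⁴ J·s)(3×10⁸ m/s) / (4.49 eV × 1.602×10⁻¹⁹ J/eV)
λ₀ = 276.13 nm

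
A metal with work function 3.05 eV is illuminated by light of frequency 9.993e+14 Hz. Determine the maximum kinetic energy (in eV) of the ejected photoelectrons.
1.0828 eV

Using Einstein's photoelectric equation: KE_max = hf - φ

First, calculate the photon energy:
E_photon = hf = (6.626×10⁻³⁴ J·s)(9.993e+14 Hz)
E_photon = 4.1328 eV

Then, the maximum kinetic energy:
KE_max = E_photon - φ = 4.1328 eV - 3.05 eV = 1.0828 eV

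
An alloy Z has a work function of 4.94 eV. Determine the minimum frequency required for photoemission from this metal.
1.1945e+15 Hz

The threshold frequency is when the photon energy equals the work function:
hf₀ = φ

Solving for f₀:
f₀ = φ/h = (4.94 eV × 1.602×10⁻¹⁹ J/eV) / (6.626×10⁻³⁴ J·s)
f₀ = 1.1945e+15 Hz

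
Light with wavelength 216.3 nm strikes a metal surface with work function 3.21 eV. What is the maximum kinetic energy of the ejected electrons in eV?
2.5220 eV

Using Einstein's photoelectric equation: KE_max = hf - φ = hc/λ - φ

First, calculate the photon energy:
E_photon = hc/λ = (6.626×10⁻³⁴ J·s)(3×10⁸ m/s) / (216.3×10⁻⁹ m)
E_photon = 5.7320 eV

Then, the maximum kinetic energy:
KE_max = E_photon - φ = 5.7320 eV - 3.21 eV = 2.5220 eV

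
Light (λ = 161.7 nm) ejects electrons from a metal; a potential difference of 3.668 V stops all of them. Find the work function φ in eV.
4.00 eV

The stopping potential gives the maximum kinetic energy: KE_max = eV_s = 3.668 eV

From Einstein's photoelectric equation: KE_max = hc/λ - φ
Rearranging: φ = hc/λ - KE_max

Calculate photon energy:
E_photon = hc/λ = (6.626×10⁻³⁴ J·s)(3×10⁸ m/s) / (161.7×10⁻⁹ m) = 7.6675 eV

Therefore:
φ = 7.6675 - 3.668 = 4.00 eV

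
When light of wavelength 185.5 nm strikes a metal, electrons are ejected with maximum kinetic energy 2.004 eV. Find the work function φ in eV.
4.68 eV

From Einstein's photoelectric equation: KE_max = hf - φ = hc/λ - φ

Rearranging for φ:
φ = hc/λ - KE_max

Calculate photon energy:
E_photon = hc/λ = 6.6838 eV

Therefore:
φ = 6.6838 - 2.004 = 4.68 eV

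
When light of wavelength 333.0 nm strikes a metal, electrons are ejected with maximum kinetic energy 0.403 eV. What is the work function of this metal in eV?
3.32 eV

From Einstein's photoelectric equation: KE_max = hf - φ = hc/λ - φ

Rearranging for φ:
φ = hc/λ - KE_max

Calculate photon energy:
E_photon = hc/λ = 3.7232 eV

Therefore:
φ = 3.7232 - 0.403 = 3.32 eV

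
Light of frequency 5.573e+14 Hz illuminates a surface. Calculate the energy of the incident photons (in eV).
2.3048 eV

Using E = hf:

E = hf = (6.626×10⁻³⁴ J·s)(5.573e+14 Hz)
E = 2.3048 eV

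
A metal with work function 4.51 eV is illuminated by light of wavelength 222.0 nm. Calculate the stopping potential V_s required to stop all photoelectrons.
1.0749 V

The stopping potential V_s satisfies: eV_s = KE_max

First, find KE_max using Einstein's equation:
E_photon = hc/λ = 5.5849 eV
KE_max = E_photon - φ = 5.5849 - 4.51 = 1.0749 eV

Since eV_s = KE_max:
V_s = KE_max/e = 1.0749 V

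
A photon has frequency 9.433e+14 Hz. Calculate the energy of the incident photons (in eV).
3.9012 eV

Using E = hf:

E = hf = (6.626×10⁻³⁴ J·s)(9.433e+14 Hz)
E = 3.9012 eV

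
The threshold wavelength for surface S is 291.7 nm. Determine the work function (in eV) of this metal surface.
4.25 eV

At the threshold wavelength, photon energy equals work function:
φ = hc/λ₀

Calculating:
φ = (6.626×10⁻³⁴ J·s)(3×10⁸ m/s) / (291.7×10⁻⁹ m)
φ = 4.25 eV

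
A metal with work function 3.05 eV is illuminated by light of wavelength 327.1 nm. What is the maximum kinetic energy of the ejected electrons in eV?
0.7404 eV

Using Einstein's photoelectric equation: KE_max = hf - φ = hc/λ - φ

First, calculate the photon energy:
E_photon = hc/λ = (6.626×10⁻³⁴ J·s)(3×10⁸ m/s) / (327.1×10⁻⁹ m)
E_photon = 3.7904 eV

Then, the maximum kinetic energy:
KE_max = E_photon - φ = 3.7904 eV - 3.05 eV = 0.7404 eV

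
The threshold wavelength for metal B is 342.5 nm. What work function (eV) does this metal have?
3.62 eV

At the threshold wavelength, photon energy equals work function:
φ = hc/λ₀

Calculating:
φ = (6.626×10⁻³⁴ J·s)(3×10⁸ m/s) / (342.5×10⁻⁹ m)
φ = 3.62 eV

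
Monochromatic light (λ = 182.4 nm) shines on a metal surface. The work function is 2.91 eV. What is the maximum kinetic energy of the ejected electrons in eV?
3.8874 eV

Using Einstein's photoelectric equation: KE_max = hf - φ = hc/λ - φ

First, calculate the photon energy:
E_photon = hc/λ = (6.626×10⁻³⁴ J·s)(3×10⁸ m/s) / (182.4×10⁻⁹ m)
E_photon = 6.7974 eV

Then, the maximum kinetic energy:
KE_max = E_photon - φ = 6.7974 eV - 2.91 eV = 3.8874 eV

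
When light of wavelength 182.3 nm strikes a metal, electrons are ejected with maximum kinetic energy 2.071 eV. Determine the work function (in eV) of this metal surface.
4.73 eV

From Einstein's photoelectric equation: KE_max = hf - φ = hc/λ - φ

Rearranging for φ:
φ = hc/λ - KE_max

Calculate photon energy:
E_photon = hc/λ = 6.8011 eV

Therefore:
φ = 6.8011 - 2.071 = 4.73 eV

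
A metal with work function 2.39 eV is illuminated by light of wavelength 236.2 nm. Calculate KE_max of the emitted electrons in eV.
2.8591 eV

Using Einstein's photoelectric equation: KE_max = hf - φ = hc/λ - φ

First, calculate the photon energy:
E_photon = hc/λ = (6.626×10⁻³⁴ J·s)(3×10⁸ m/s) / (236.2×10⁻⁹ m)
E_photon = 5.2491 eV

Then, the maximum kinetic energy:
KE_max = E_photon - φ = 5.2491 eV - 2.39 eV = 2.8591 eV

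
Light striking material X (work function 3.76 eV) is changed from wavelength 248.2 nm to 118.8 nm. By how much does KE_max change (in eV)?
5.4410 eV

Using Einstein's equation: KE_max = hc/λ - φ

For λ₁ = 248.2 nm:
KE₁ = hc/λ₁ - φ = 4.9953 - 3.76 = 1.2353 eV

For λ₂ = 118.8 nm:
KE₂ = hc/λ₂ - φ = 10.4364 - 3.76 = 6.6764 eV

Change in KE:
ΔKE = KE₂ - KE₁ = 6.6764 - 1.2353 = 5.4410 eV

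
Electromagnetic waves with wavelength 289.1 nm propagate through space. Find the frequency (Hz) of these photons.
1.0370e+15 Hz

Using the wave equation: c = fλ

Solving for frequency:
f = c/λ = (3×10⁸ m/s) / (289.1×10⁻⁹ m)
f = 1.0370e+15 Hz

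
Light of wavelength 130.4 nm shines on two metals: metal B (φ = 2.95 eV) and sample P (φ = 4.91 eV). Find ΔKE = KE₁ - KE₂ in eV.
1.9600 eV

Using KE_max = hc/λ - φ for each metal:

Photon energy: E = hc/λ = 9.5080 eV

For metal B (φ₁ = 2.95 eV):
KE₁ = E - φ₁ = 9.5080 - 2.95 = 6.5580 eV

For sample P (φ₂ = 4.91 eV):
KE₂ = E - φ₂ = 9.5080 - 4.91 = 4.5980 eV

Difference:
ΔKE = KE₁ - KE₂ = 6.5580 - 4.5980 = 1.9600 eV

Note: The difference equals the difference in work functions: 4.91 - 2.95 = 1.96 eV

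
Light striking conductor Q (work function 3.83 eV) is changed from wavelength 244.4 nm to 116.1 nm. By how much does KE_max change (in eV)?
5.6061 eV

Using Einstein's equation: KE_max = hc/λ - φ

For λ₁ = 244.4 nm:
KE₁ = hc/λ₁ - φ = 5.0730 - 3.83 = 1.2430 eV

For λ₂ = 116.1 nm:
KE₂ = hc/λ₂ - φ = 10.6791 - 3.83 = 6.8491 eV

Change in KE:
ΔKE = KE₂ - KE₁ = 6.8491 - 1.2430 = 5.6061 eV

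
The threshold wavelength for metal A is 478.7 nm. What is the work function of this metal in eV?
2.59 eV

At the threshold wavelength, photon energy equals work function:
φ = hc/λ₀

Calculating:
φ = (6.626×10⁻³⁴ J·s)(3×10⁸ m/s) / (478.7×10⁻⁹ m)
φ = 2.59 eV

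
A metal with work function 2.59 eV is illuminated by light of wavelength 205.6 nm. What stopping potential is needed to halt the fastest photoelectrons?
3.4404 V

The stopping potential V_s satisfies: eV_s = KE_max

First, find KE_max using Einstein's equation:
E_photon = hc/λ = 6.0304 eV
KE_max = E_photon - φ = 6.0304 - 2.59 = 3.4404 eV

Since eV_s = KE_max:
V_s = KE_max/e = 3.4404 V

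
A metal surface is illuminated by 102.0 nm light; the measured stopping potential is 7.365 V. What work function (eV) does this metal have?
4.79 eV

The stopping potential gives the maximum kinetic energy: KE_max = eV_s = 7.365 eV

From Einstein's photoelectric equation: KE_max = hc/λ - φ
Rearranging: φ = hc/λ - KE_max

Calculate photon energy:
E_photon = hc/λ = (6.626×10⁻³⁴ J·s)(3×10⁸ m/s) / (102.0×10⁻⁹ m) = 12.1553 eV

Therefore:
φ = 12.1553 - 7.365 = 4.79 eV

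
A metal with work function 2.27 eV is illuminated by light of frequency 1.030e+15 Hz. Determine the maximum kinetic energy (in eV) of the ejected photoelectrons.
1.9897 eV

Using Einstein's photoelectric equation: KE_max = hf - φ

First, calculate the photon energy:
E_photon = hf = (6.626×10⁻³⁴ J·s)(1.030e+15 Hz)
E_photon = 4.2597 eV

Then, the maximum kinetic energy:
KE_max = E_photon - φ = 4.2597 eV - 2.27 eV = 1.9897 eV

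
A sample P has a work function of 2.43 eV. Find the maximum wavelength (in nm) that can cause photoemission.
510.22 nm

The threshold wavelength is when the photon energy equals the work function:
hc/λ₀ = φ

Solving for λ₀:
λ₀ = hc/φ = (6.626×10⁻³⁴ J·s)(3×10⁸ m/s) / (2.43 eV × 1.602×10⁻¹⁹ J/eV)
λ₀ = 510.22 nm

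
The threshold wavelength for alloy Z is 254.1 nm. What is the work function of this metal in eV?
4.88 eV

At the threshold wavelength, photon energy equals work function:
φ = hc/λ₀

Calculating:
φ = (6.626×10⁻³⁴ J·s)(3×10⁸ m/s) / (254.1×10⁻⁹ m)
φ = 4.88 eV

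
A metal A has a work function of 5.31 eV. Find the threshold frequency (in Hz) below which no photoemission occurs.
1.2840e+15 Hz

The threshold frequency is when the photon energy equals the work function:
hf₀ = φ

Solving for f₀:
f₀ = φ/h = (5.31 eV × 1.602×10⁻¹⁹ J/eV) / (6.626×10⁻³⁴ J·s)
f₀ = 1.2840e+15 Hz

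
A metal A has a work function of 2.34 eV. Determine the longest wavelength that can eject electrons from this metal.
529.85 nm

The threshold wavelength is when the photon energy equals the work function:
hc/λ₀ = φ

Solving for λ₀:
λ₀ = hc/φ = (6.626×10⁻³⁴ J·s)(3×10⁸ m/s) / (2.34 eV × 1.602×10⁻¹⁹ J/eV)
λ₀ = 529.85 nm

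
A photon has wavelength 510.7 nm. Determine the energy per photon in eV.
2.4277 eV

Using E = hf = hc/λ:

E = hc/λ = (6.626×10⁻³⁴ J·s)(3×10⁸ m/s) / (510.7×10⁻⁹ m)
E = 2.4277 eV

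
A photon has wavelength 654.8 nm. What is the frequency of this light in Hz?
4.5784e+14 Hz

Using the wave equation: c = fλ

Solving for frequency:
f = c/λ = (3×10⁸ m/s) / (654.8×10⁻⁹ m)
f = 4.5784e+14 Hz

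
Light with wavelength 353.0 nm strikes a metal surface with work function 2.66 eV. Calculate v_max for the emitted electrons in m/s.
5.4755e+05 m/s

First, find the maximum kinetic energy:
E_photon = hc/λ = 3.5123 eV
KE_max = E_photon - φ = 3.5123 - 2.66 = 0.8523 eV

Convert to Joules: KE_max = 0.8523 × 1.602×10⁻¹⁹ J = 1.3655e-19 J

Then use KE = ½mv² to find velocity:
v = √(2·KE/m) = √(2 × 1.3655e-19 J / 9.109e-31 kg)
v = 5.4755e+05 m/s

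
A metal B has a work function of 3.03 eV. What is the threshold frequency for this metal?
7.3265e+14 Hz

The threshold frequency is when the photon energy equals the work function:
hf₀ = φ

Solving for f₀:
f₀ = φ/h = (3.03 eV × 1.602×10⁻¹⁹ J/eV) / (6.626×10⁻³⁴ J·s)
f₀ = 7.3265e+14 Hz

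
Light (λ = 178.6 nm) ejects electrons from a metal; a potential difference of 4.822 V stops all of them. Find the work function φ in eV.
2.12 eV

The stopping potential gives the maximum kinetic energy: KE_max = eV_s = 4.822 eV

From Einstein's photoelectric equation: KE_max = hc/λ - φ
Rearranging: φ = hc/λ - KE_max

Calculate photon energy:
E_photon = hc/λ = (6.626×10⁻³⁴ J·s)(3×10⁸ m/s) / (178.6×10⁻⁹ m) = 6.9420 eV

Therefore:
φ = 6.9420 - 4.822 = 2.12 eV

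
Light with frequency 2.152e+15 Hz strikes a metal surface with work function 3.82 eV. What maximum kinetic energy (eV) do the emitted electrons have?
5.0800 eV

Using Einstein's photoelectric equation: KE_max = hf - φ

First, calculate the photon energy:
E_photon = hf = (6.626×10⁻³⁴ J·s)(2.152e+15 Hz)
E_photon = 8.9000 eV

Then, the maximum kinetic energy:
KE_max = E_photon - φ = 8.9000 eV - 3.82 eV = 5.0800 eV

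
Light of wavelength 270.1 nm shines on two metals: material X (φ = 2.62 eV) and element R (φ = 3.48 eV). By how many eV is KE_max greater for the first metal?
0.8600 eV

Using KE_max = hc/λ - φ for each metal:

Photon energy: E = hc/λ = 4.5903 eV

For material X (φ₁ = 2.62 eV):
KE₁ = E - φ₁ = 4.5903 - 2.62 = 1.9703 eV

For element R (φ₂ = 3.48 eV):
KE₂ = E - φ₂ = 4.5903 - 3.48 = 1.1103 eV

Difference:
ΔKE = KE₁ - KE₂ = 1.9703 - 1.1103 = 0.8600 eV

Note: The difference equals the difference in work functions: 3.48 - 2.62 = 0.86 eV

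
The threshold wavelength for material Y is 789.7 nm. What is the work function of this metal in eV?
1.57 eV

At the threshold wavelength, photon energy equals work function:
φ = hc/λ₀

Calculating:
φ = (6.626×10⁻³⁴ J·s)(3×10⁸ m/s) / (789.7×10⁻⁹ m)
φ = 1.57 eV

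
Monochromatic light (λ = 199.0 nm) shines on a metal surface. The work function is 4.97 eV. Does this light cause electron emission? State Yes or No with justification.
Yes

For photoemission, the photon energy must exceed the work function.

Photon energy: E = hc/λ = 6.2304 eV
Work function: φ = 4.97 eV

Since E_photon (6.2304 eV) > φ (4.97 eV), photoemission WILL occur.
The threshold wavelength is λ₀ = hc/φ = 249.5 nm.
Since 199.0 nm < 249.5 nm, the light has sufficient energy.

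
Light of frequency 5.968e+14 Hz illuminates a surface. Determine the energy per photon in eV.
2.4682 eV

Using E = hf:

E = hf = (6.626×10⁻³⁴ J·s)(5.968e+14 Hz)
E = 2.4682 eV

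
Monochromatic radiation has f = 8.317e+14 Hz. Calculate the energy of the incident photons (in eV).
3.4396 eV

Using E = hf:

E = hf = (6.626×10⁻³⁴ J·s)(8.317e+14 Hz)
E = 3.4396 eV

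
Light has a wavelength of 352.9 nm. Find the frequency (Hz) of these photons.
8.4951e+14 Hz

Using the wave equation: c = fλ

Solving for frequency:
f = c/λ = (3×10⁸ m/s) / (352.9×10⁻⁹ m)
f = 8.4951e+14 Hz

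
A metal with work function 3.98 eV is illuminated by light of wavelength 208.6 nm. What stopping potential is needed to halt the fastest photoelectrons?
1.9636 V

The stopping potential V_s satisfies: eV_s = KE_max

First, find KE_max using Einstein's equation:
E_photon = hc/λ = 5.9436 eV
KE_max = E_photon - φ = 5.9436 - 3.98 = 1.9636 eV

Since eV_s = KE_max:
V_s = KE_max/e = 1.9636 V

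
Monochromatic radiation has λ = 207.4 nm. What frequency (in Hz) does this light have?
1.4455e+15 Hz

Using the wave equation: c = fλ

Solving for frequency:
f = c/λ = (3×10⁸ m/s) / (207.4×10⁻⁹ m)
f = 1.4455e+15 Hz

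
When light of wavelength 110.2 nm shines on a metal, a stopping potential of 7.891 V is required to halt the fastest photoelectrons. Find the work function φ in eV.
3.36 eV

The stopping potential gives the maximum kinetic energy: KE_max = eV_s = 7.891 eV

From Einstein's photoelectric equation: KE_max = hc/λ - φ
Rearranging: φ = hc/λ - KE_max

Calculate photon energy:
E_photon = hc/λ = (6.626×10⁻³⁴ J·s)(3×10⁸ m/s) / (110.2×10⁻⁹ m) = 11.2508 eV

Therefore:
φ = 11.2508 - 7.891 = 3.36 eV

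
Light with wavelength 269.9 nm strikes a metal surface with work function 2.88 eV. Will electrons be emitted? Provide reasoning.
Yes

For photoemission, the photon energy must exceed the work function.

Photon energy: E = hc/λ = 4.5937 eV
Work function: φ = 2.88 eV

Since E_photon (4.5937 eV) > φ (2.88 eV), photoemission WILL occur.
The threshold wavelength is λ₀ = hc/φ = 430.5 nm.
Since 269.9 nm < 430.5 nm, the light has sufficient energy.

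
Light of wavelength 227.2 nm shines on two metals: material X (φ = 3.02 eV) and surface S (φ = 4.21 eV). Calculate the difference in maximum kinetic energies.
1.1900 eV

Using KE_max = hc/λ - φ for each metal:

Photon energy: E = hc/λ = 5.4571 eV

For material X (φ₁ = 3.02 eV):
KE₁ = E - φ₁ = 5.4571 - 3.02 = 2.4371 eV

For surface S (φ₂ = 4.21 eV):
KE₂ = E - φ₂ = 5.4571 - 4.21 = 1.2471 eV

Difference:
ΔKE = KE₁ - KE₂ = 2.4371 - 1.2471 = 1.1900 eV

Note: The difference equals the difference in work functions: 4.21 - 3.02 = 1.19 eV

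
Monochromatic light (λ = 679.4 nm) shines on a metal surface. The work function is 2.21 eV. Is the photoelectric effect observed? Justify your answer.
No

For photoemission, the photon energy must exceed the work function.

Photon energy: E = hc/λ = 1.8249 eV
Work function: φ = 2.21 eV

Since E_photon (1.8249 eV) < φ (2.21 eV), photoemission will NOT occur.
The threshold wavelength is λ₀ = hc/φ = 561.0 nm.
Since 679.4 nm > 561.0 nm, the photons lack sufficient energy.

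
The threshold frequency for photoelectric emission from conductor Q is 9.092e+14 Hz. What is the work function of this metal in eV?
3.76 eV

At the threshold frequency, photon energy equals work function:
φ = hf₀

Calculating:
φ = (6.626×10⁻³⁴ J·s)(9.092e+14 Hz)
φ = 3.76 eV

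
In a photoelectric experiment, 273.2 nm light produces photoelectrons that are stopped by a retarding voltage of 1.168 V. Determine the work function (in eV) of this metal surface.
3.37 eV

The stopping potential gives the maximum kinetic energy: KE_max = eV_s = 1.168 eV

From Einstein's photoelectric equation: KE_max = hc/λ - φ
Rearranging: φ = hc/λ - KE_max

Calculate photon energy:
E_photon = hc/λ = (6.626×10⁻³⁴ J·s)(3×10⁸ m/s) / (273.2×10⁻⁹ m) = 4.5382 eV

Therefore:
φ = 4.5382 - 1.168 = 3.37 eV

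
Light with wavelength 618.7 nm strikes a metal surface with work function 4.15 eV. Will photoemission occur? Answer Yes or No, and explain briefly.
No

For photoemission, the photon energy must exceed the work function.

Photon energy: E = hc/λ = 2.0039 eV
Work function: φ = 4.15 eV

Since E_photon (2.0039 eV) < φ (4.15 eV), photoemission will NOT occur.
The threshold wavelength is λ₀ = hc/φ = 298.8 nm.
Since 618.7 nm > 298.8 nm, the photons lack sufficient energy.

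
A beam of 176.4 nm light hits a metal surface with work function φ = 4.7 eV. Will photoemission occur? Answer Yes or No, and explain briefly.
Yes

For photoemission, the photon energy must exceed the work function.

Photon energy: E = hc/λ = 7.0286 eV
Work function: φ = 4.7 eV

Since E_photon (7.0286 eV) > φ (4.7 eV), photoemission WILL occur.
The threshold wavelength is λ₀ = hc/φ = 263.8 nm.
Since 176.4 nm < 263.8 nm, the light has sufficient energy.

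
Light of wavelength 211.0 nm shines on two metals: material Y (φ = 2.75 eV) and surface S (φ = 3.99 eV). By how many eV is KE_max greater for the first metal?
1.2400 eV

Using KE_max = hc/λ - φ for each metal:

Photon energy: E = hc/λ = 5.8760 eV

For material Y (φ₁ = 2.75 eV):
KE₁ = E - φ₁ = 5.8760 - 2.75 = 3.1260 eV

For surface S (φ₂ = 3.99 eV):
KE₂ = E - φ₂ = 5.8760 - 3.99 = 1.8860 eV

Difference:
ΔKE = KE₁ - KE₂ = 3.1260 - 1.8860 = 1.2400 eV

Note: The difference equals the difference in work functions: 3.99 - 2.75 = 1.24 eV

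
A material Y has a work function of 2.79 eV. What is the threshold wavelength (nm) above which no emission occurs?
444.39 nm

The threshold wavelength is when the photon energy equals the work function:
hc/λ₀ = φ

Solving for λ₀:
λ₀ = hc/φ = (6.626×10⁻³⁴ J·s)(3×10⁸ m/s) / (2.79 eV × 1.602×10⁻¹⁹ J/eV)
λ₀ = 444.39 nm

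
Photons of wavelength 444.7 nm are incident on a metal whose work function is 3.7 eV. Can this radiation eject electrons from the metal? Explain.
No

For photoemission, the photon energy must exceed the work function.

Photon energy: E = hc/λ = 2.7880 eV
Work function: φ = 3.7 eV

Since E_photon (2.7880 eV) < φ (3.7 eV), photoemission will NOT occur.
The threshold wavelength is λ₀ = hc/φ = 335.1 nm.
Since 444.7 nm > 335.1 nm, the photons lack sufficient energy.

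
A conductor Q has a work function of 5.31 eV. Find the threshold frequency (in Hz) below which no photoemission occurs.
1.2840e+15 Hz

The threshold frequency is when the photon energy equals the work function:
hf₀ = φ

Solving for f₀:
f₀ = φ/h = (5.31 eV × 1.602×10⁻¹⁹ J/eV) / (6.626×10⁻³⁴ J·s)
f₀ = 1.2840e+15 Hz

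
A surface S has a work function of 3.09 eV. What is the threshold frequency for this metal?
7.4716e+14 Hz

The threshold frequency is when the photon energy equals the work function:
hf₀ = φ

Solving for f₀:
f₀ = φ/h = (3.09 eV × 1.602×10⁻¹⁹ J/eV) / (6.626×10⁻³⁴ J·s)
f₀ = 7.4716e+14 Hz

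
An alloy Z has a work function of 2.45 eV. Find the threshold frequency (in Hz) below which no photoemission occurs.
5.9241e+14 Hz

The threshold frequency is when the photon energy equals the work function:
hf₀ = φ

Solving for f₀:
f₀ = φ/h = (2.45 eV × 1.602×10⁻¹⁹ J/eV) / (6.626×10⁻³⁴ J·s)
f₀ = 5.9241e+14 Hz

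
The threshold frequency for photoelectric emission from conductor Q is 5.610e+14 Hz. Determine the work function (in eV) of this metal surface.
2.32 eV

At the threshold frequency, photon energy equals work function:
φ = hf₀

Calculating:
φ = (6.626×10⁻³⁴ J·s)(5.610e+14 Hz)
φ = 2.32 eV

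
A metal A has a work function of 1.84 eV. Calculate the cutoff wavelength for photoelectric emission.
673.83 nm

The threshold wavelength is when the photon energy equals the work function:
hc/λ₀ = φ

Solving for λ₀:
λ₀ = hc/φ = (6.626×10⁻³⁴ J·s)(3×10⁸ m/s) / (1.84 eV × 1.602×10⁻¹⁹ J/eV)
λ₀ = 673.83 nm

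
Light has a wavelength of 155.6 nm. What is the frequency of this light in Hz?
1.9267e+15 Hz

Using the wave equation: c = fλ

Solving for frequency:
f = c/λ = (3×10⁸ m/s) / (155.6×10⁻⁹ m)
f = 1.9267e+15 Hz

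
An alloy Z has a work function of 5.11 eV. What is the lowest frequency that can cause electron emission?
1.2356e+15 Hz

The threshold frequency is when the photon energy equals the work function:
hf₀ = φ

Solving for f₀:
f₀ = φ/h = (5.11 eV × 1.602×10⁻¹⁹ J/eV) / (6.626×10⁻³⁴ J·s)
f₀ = 1.2356e+15 Hz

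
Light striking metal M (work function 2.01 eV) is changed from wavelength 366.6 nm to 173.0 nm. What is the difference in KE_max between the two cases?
3.7847 eV

Using Einstein's equation: KE_max = hc/λ - φ

For λ₁ = 366.6 nm:
KE₁ = hc/λ₁ - φ = 3.3820 - 2.01 = 1.3720 eV

For λ₂ = 173.0 nm:
KE₂ = hc/λ₂ - φ = 7.1667 - 2.01 = 5.1567 eV

Change in KE:
ΔKE = KE₂ - KE₁ = 5.1567 - 1.3720 = 3.7847 eV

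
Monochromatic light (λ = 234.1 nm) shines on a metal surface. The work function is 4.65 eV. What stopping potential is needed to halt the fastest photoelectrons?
0.6462 V

The stopping potential V_s satisfies: eV_s = KE_max

First, find KE_max using Einstein's equation:
E_photon = hc/λ = 5.2962 eV
KE_max = E_photon - φ = 5.2962 - 4.65 = 0.6462 eV

Since eV_s = KE_max:
V_s = KE_max/e = 0.6462 V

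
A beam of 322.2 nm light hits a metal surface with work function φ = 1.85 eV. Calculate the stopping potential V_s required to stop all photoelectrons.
1.9981 V

The stopping potential V_s satisfies: eV_s = KE_max

First, find KE_max using Einstein's equation:
E_photon = hc/λ = 3.8481 eV
KE_max = E_photon - φ = 3.8481 - 1.85 = 1.9981 eV

Since eV_s = KE_max:
V_s = KE_max/e = 1.9981 V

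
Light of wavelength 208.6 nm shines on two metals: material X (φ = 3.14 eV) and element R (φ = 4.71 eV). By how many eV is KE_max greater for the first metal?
1.5700 eV

Using KE_max = hc/λ - φ for each metal:

Photon energy: E = hc/λ = 5.9436 eV

For material X (φ₁ = 3.14 eV):
KE₁ = E - φ₁ = 5.9436 - 3.14 = 2.8036 eV

For element R (φ₂ = 4.71 eV):
KE₂ = E - φ₂ = 5.9436 - 4.71 = 1.2336 eV

Difference:
ΔKE = KE₁ - KE₂ = 2.8036 - 1.2336 = 1.5700 eV

Note: The difference equals the difference in work functions: 4.71 - 3.14 = 1.57 eV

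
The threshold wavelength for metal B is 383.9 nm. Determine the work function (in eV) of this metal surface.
3.23 eV

At the threshold wavelength, photon energy equals work function:
φ = hc/λ₀

Calculating:
φ = (6.626×10⁻³⁴ J·s)(3×10⁸ m/s) / (383.9×10⁻⁹ m)
φ = 3.23 eV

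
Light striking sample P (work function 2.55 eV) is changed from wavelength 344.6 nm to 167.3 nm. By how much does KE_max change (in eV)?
3.8130 eV

Using Einstein's equation: KE_max = hc/λ - φ

For λ₁ = 344.6 nm:
KE₁ = hc/λ₁ - φ = 3.5979 - 2.55 = 1.0479 eV

For λ₂ = 167.3 nm:
KE₂ = hc/λ₂ - φ = 7.4109 - 2.55 = 4.8609 eV

Change in KE:
ΔKE = KE₂ - KE₁ = 4.8609 - 1.0479 = 3.8130 eV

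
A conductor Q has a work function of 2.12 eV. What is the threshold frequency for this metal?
5.1261e+14 Hz

The threshold frequency is when the photon energy equals the work function:
hf₀ = φ

Solving for f₀:
f₀ = φ/h = (2.12 eV × 1.602×10⁻¹⁹ J/eV) / (6.626×10⁻³⁴ J·s)
f₀ = 5.1261e+14 Hz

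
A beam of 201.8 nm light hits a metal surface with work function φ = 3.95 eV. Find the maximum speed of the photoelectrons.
8.7849e+05 m/s

First, find the maximum kinetic energy:
E_photon = hc/λ = 6.1439 eV
KE_max = E_photon - φ = 6.1439 - 3.95 = 2.1939 eV

Convert to Joules: KE_max = 2.1939 × 1.602×10⁻¹⁹ J = 3.5150e-19 J

Then use KE = ½mv² to find velocity:
v = √(2·KE/m) = √(2 × 3.5150e-19 J / 9.109e-31 kg)
v = 8.7849e+05 m/s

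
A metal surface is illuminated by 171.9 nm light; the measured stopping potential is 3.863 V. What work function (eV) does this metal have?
3.35 eV

The stopping potential gives the maximum kinetic energy: KE_max = eV_s = 3.863 eV

From Einstein's photoelectric equation: KE_max = hc/λ - φ
Rearranging: φ = hc/λ - KE_max

Calculate photon energy:
E_photon = hc/λ = (6.626×10⁻³⁴ J·s)(3×10⁸ m/s) / (171.9×10⁻⁹ m) = 7.2126 eV

Therefore:
φ = 7.2126 - 3.863 = 3.35 eV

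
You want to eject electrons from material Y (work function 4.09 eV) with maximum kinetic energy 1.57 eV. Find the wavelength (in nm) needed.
219.05 nm

From Einstein's equation: KE_max = hc/λ - φ

Rearranging for λ:
hc/λ = KE_max + φ
λ = hc/(KE_max + φ)

Required photon energy:
E_photon = KE_max + φ = 1.57 + 4.09 = 5.66 eV

Required wavelength:
λ = hc/E_photon = (6.626×10⁻³⁴)(3×10⁸) / (5.66 × 1.602×10⁻¹⁹)
λ = 219.05 nm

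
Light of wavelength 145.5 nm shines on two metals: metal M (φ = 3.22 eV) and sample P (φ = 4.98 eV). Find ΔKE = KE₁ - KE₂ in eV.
1.7600 eV

Using KE_max = hc/λ - φ for each metal:

Photon energy: E = hc/λ = 8.5213 eV

For metal M (φ₁ = 3.22 eV):
KE₁ = E - φ₁ = 8.5213 - 3.22 = 5.3013 eV

For sample P (φ₂ = 4.98 eV):
KE₂ = E - φ₂ = 8.5213 - 4.98 = 3.5413 eV

Difference:
ΔKE = KE₁ - KE₂ = 5.3013 - 3.5413 = 1.7600 eV

Note: The difference equals the difference in work functions: 4.98 - 3.22 = 1.76 eV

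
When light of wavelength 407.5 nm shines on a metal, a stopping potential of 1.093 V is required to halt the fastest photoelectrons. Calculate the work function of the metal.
1.95 eV

The stopping potential gives the maximum kinetic energy: KE_max = eV_s = 1.093 eV

From Einstein's photoelectric equation: KE_max = hc/λ - φ
Rearranging: φ = hc/λ - KE_max

Calculate photon energy:
E_photon = hc/λ = (6.626×10⁻³⁴ J·s)(3×10⁸ m/s) / (407.5×10⁻⁹ m) = 3.0426 eV

Therefore:
φ = 3.0426 - 1.093 = 1.95 eV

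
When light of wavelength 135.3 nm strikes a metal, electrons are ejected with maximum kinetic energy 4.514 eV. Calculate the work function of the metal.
4.65 eV

From Einstein's photoelectric equation: KE_max = hf - φ = hc/λ - φ

Rearranging for φ:
φ = hc/λ - KE_max

Calculate photon energy:
E_photon = hc/λ = 9.1637 eV

Therefore:
φ = 9.1637 - 4.514 = 4.65 eV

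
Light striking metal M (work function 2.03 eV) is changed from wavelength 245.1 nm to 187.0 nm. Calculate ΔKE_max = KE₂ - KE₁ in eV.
1.5717 eV

Using Einstein's equation: KE_max = hc/λ - φ

For λ₁ = 245.1 nm:
KE₁ = hc/λ₁ - φ = 5.0585 - 2.03 = 3.0285 eV

For λ₂ = 187.0 nm:
KE₂ = hc/λ₂ - φ = 6.6302 - 2.03 = 4.6002 eV

Change in KE:
ΔKE = KE₂ - KE₁ = 4.6002 - 3.0285 = 1.5717 eV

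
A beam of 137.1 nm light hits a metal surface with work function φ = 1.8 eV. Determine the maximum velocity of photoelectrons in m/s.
1.5962e+06 m/s

First, find the maximum kinetic energy:
E_photon = hc/λ = 9.0433 eV
KE_max = E_photon - φ = 9.0433 - 1.8 = 7.2433 eV

Convert to Joules: KE_max = 7.2433 × 1.602×10⁻¹⁹ J = 1.1605e-18 J

Then use KE = ½mv² to find velocity:
v = √(2·KE/m) = √(2 × 1.1605e-18 J / 9.109e-31 kg)
v = 1.5962e+06 m/s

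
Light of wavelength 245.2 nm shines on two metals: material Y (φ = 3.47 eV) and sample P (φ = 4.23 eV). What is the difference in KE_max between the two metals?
0.7600 eV

Using KE_max = hc/λ - φ for each metal:

Photon energy: E = hc/λ = 5.0565 eV

For material Y (φ₁ = 3.47 eV):
KE₁ = E - φ₁ = 5.0565 - 3.47 = 1.5865 eV

For sample P (φ₂ = 4.23 eV):
KE₂ = E - φ₂ = 5.0565 - 4.23 = 0.8265 eV

Difference:
ΔKE = KE₁ - KE₂ = 1.5865 - 0.8265 = 0.7600 eV

Note: The difference equals the difference in work functions: 4.23 - 3.47 = 0.76 eV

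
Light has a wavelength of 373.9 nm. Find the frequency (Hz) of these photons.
8.0180e+14 Hz

Using the wave equation: c = fλ

Solving for frequency:
f = c/λ = (3×10⁸ m/s) / (373.9×10⁻⁹ m)
f = 8.0180e+14 Hz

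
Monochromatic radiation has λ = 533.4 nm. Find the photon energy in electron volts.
2.3244 eV

Using E = hf = hc/λ:

E = hc/λ = (6.626×10⁻³⁴ J·s)(3×10⁸ m/s) / (533.4×10⁻⁹ m)
E = 2.3244 eV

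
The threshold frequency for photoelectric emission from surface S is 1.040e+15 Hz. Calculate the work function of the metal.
4.30 eV

At the threshold frequency, photon energy equals work function:
φ = hf₀

Calculating:
φ = (6.626×10⁻³⁴ J·s)(1.040e+15 Hz)
φ = 4.30 eV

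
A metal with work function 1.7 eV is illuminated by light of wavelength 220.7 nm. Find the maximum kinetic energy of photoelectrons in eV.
3.9178 eV

Using Einstein's photoelectric equation: KE_max = hf - φ = hc/λ - φ

First, calculate the photon energy:
E_photon = hc/λ = (6.626×10⁻³⁴ J·s)(3×10⁸ m/s) / (220.7×10⁻⁹ m)
E_photon = 5.6178 eV

Then, the maximum kinetic energy:
KE_max = E_photon - φ = 5.6178 eV - 1.7 eV = 3.9178 eV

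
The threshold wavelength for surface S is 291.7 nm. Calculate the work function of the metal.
4.25 eV

At the threshold wavelength, photon energy equals work function:
φ = hc/λ₀

Calculating:
φ = (6.626×10⁻³⁴ J·s)(3×10⁸ m/s) / (291.7×10⁻⁹ m)
φ = 4.25 eV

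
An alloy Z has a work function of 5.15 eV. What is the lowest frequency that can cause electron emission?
1.2453e+15 Hz

The threshold frequency is when the photon energy equals the work function:
hf₀ = φ

Solving for f₀:
f₀ = φ/h = (5.15 eV × 1.602×10⁻¹⁹ J/eV) / (6.626×10⁻³⁴ J·s)
f₀ = 1.2453e+15 Hz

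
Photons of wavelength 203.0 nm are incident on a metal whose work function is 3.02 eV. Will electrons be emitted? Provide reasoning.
Yes

For photoemission, the photon energy must exceed the work function.

Photon energy: E = hc/λ = 6.1076 eV
Work function: φ = 3.02 eV

Since E_photon (6.1076 eV) > φ (3.02 eV), photoemission WILL occur.
The threshold wavelength is λ₀ = hc/φ = 410.5 nm.
Since 203.0 nm < 410.5 nm, the light has sufficient energy.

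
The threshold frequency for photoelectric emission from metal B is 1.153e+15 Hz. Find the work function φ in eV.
4.77 eV

At the threshold frequency, photon energy equals work function:
φ = hf₀

Calculating:
φ = (6.626×10⁻³⁴ J·s)(1.153e+15 Hz)
φ = 4.77 eV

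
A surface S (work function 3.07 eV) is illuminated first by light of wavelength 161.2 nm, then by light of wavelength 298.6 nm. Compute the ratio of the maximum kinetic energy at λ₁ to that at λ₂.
4.2704

Using Einstein's equation: KE_max = hc/λ - φ

For λ₁ = 161.2 nm:
E₁ = hc/λ₁ = 7.6913 eV
KE₁ = E₁ - φ = 7.6913 - 3.07 = 4.6213 eV

For λ₂ = 298.6 nm:
E₂ = hc/λ₂ = 4.1522 eV
KE₂ = E₂ - φ = 4.1522 - 3.07 = 1.0822 eV

Ratio: KE₁/KE₂ = 4.6213/1.0822 = 4.2704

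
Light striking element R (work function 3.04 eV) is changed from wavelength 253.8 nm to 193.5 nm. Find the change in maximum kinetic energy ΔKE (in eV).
1.5223 eV

Using Einstein's equation: KE_max = hc/λ - φ

For λ₁ = 253.8 nm:
KE₁ = hc/λ₁ - φ = 4.8851 - 3.04 = 1.8451 eV

For λ₂ = 193.5 nm:
KE₂ = hc/λ₂ - φ = 6.4075 - 3.04 = 3.3675 eV

Change in KE:
ΔKE = KE₂ - KE₁ = 3.3675 - 1.8451 = 1.5223 eV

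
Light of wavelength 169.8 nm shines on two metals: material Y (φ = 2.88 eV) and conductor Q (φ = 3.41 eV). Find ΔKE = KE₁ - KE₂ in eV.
0.5300 eV

Using KE_max = hc/λ - φ for each metal:

Photon energy: E = hc/λ = 7.3018 eV

For material Y (φ₁ = 2.88 eV):
KE₁ = E - φ₁ = 7.3018 - 2.88 = 4.4218 eV

For conductor Q (φ₂ = 3.41 eV):
KE₂ = E - φ₂ = 7.3018 - 3.41 = 3.8918 eV

Difference:
ΔKE = KE₁ - KE₂ = 4.4218 - 3.8918 = 0.5300 eV

Note: The difference equals the difference in work functions: 3.41 - 2.88 = 0.53 eV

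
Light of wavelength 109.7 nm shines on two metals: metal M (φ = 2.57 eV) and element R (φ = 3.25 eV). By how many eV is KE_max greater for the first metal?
0.6800 eV

Using KE_max = hc/λ - φ for each metal:

Photon energy: E = hc/λ = 11.3021 eV

For metal M (φ₁ = 2.57 eV):
KE₁ = E - φ₁ = 11.3021 - 2.57 = 8.7321 eV

For element R (φ₂ = 3.25 eV):
KE₂ = E - φ₂ = 11.3021 - 3.25 = 8.0521 eV

Difference:
ΔKE = KE₁ - KE₂ = 8.7321 - 8.0521 = 0.6800 eV

Note: The difference equals the difference in work functions: 3.25 - 2.57 = 0.68 eV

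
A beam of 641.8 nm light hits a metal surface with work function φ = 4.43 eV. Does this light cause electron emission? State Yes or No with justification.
No

For photoemission, the photon energy must exceed the work function.

Photon energy: E = hc/λ = 1.9318 eV
Work function: φ = 4.43 eV

Since E_photon (1.9318 eV) < φ (4.43 eV), photoemission will NOT occur.
The threshold wavelength is λ₀ = hc/φ = 279.9 nm.
Since 641.8 nm > 279.9 nm, the photons lack sufficient energy.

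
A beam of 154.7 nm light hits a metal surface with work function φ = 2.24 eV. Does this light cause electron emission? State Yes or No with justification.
Yes

For photoemission, the photon energy must exceed the work function.

Photon energy: E = hc/λ = 8.0145 eV
Work function: φ = 2.24 eV

Since E_photon (8.0145 eV) > φ (2.24 eV), photoemission WILL occur.
The threshold wavelength is λ₀ = hc/φ = 553.5 nm.
Since 154.7 nm < 553.5 nm, the light has sufficient energy.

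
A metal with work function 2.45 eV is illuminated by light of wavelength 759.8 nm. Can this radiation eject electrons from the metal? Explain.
No

For photoemission, the photon energy must exceed the work function.

Photon energy: E = hc/λ = 1.6318 eV
Work function: φ = 2.45 eV

Since E_photon (1.6318 eV) < φ (2.45 eV), photoemission will NOT occur.
The threshold wavelength is λ₀ = hc/φ = 506.1 nm.
Since 759.8 nm > 506.1 nm, the photons lack sufficient energy.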